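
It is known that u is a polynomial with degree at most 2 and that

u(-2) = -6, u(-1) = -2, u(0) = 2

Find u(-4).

First differences: 4, 4.
Level-1 differences are constant, so u has degree 1.
Fitting a degree-1 polynomial gives u(t) = 4t + 2.
Then u(-4) = -14.

-14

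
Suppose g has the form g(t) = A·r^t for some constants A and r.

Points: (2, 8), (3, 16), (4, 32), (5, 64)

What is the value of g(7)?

256

Consecutive ratio: 16/8 = 2, and 32/16 = 2, so r = 2.
Then A·2^2 = 8 gives A = 2, and g(t) = 2·2^t.
g(7) = 2·2^7 = 256.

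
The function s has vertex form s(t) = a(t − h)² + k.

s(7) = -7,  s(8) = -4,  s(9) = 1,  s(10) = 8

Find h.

First differences 3, 5, 7; second difference 2 = 2a, so a = 1.
Expanding, the t-coefficient is −2ah = -2h; matching it to the data gives h = 6, and then k = -8.
So s(t) = 1(t − 6)² − 8.
Hence h = 6.

6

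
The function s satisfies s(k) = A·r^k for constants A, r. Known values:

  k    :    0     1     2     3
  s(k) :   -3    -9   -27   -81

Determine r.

3

Consecutive ratio: -9/(-3) = 3, and -27/(-9) = 3, so r = 3.
Then A·3^0 = -3 gives A = -3, and s(k) = -3·3^k.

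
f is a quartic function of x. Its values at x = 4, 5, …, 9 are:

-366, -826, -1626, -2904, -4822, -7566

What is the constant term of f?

-6

First differences: -460, -800, -1278, -1918, -2744. Second differences: -340, -478, -640, -826. Third differences: -138, -162, -186. Fourth differences: -24, -24.
Level-4 differences are constant, so f has degree 4.
Fitting a degree-4 polynomial gives f(x) = -x^4 - x³ - 4x² + 6x - 6.
The constant term is f(0) = -6.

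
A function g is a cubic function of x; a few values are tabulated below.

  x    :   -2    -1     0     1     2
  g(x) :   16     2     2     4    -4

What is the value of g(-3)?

56

Write g(x) = ax³ + bx² + cx + d; the 5 given values yield a linear system in the 4 coefficients.
Solving, g(x) = -2x³ + x² + 3x + 2.
Then g(-3) = 56.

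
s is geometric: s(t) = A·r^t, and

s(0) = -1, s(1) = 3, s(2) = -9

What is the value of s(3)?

Consecutive ratio: 3/(-1) = -3, and -9/3 = -3, so r = -3.
Then A·(-3)^0 = -1 gives A = -1, and s(t) = -1·(-3)^t.
s(3) = -1·(-3)^3 = 27.

27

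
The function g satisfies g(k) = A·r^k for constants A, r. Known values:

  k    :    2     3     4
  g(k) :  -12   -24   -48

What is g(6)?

-192

Consecutive ratio: -24/(-12) = 2, and -48/(-24) = 2, so r = 2.
Then A·2^2 = -12 gives A = -3, and g(k) = -3·2^k.
g(6) = -3·2^6 = -192.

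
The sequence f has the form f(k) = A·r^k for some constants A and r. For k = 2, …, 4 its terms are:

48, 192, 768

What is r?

Consecutive ratio: 192/48 = 4, and 768/192 = 4, so r = 4.
Then A·4^2 = 48 gives A = 3, and f(k) = 3·4^k.

4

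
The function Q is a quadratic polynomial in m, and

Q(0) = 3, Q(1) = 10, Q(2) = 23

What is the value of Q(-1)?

Write Q(m) = am² + bm + c; the 3 given values yield a linear system in the 3 coefficients.
Solving, Q(m) = 3m² + 4m + 3.
Then Q(-1) = 2.

2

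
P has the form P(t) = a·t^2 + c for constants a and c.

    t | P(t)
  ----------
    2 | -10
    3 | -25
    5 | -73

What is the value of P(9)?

-241

From P(2) = -10 and P(3) = -25: 4a + c = -10 and 9a + c = -25.
Subtracting: 5a = -15, so a = -3; then c = -10 − (-3)·4 = 2.
So P(t) = -3t² + 2, and P(9) = -241.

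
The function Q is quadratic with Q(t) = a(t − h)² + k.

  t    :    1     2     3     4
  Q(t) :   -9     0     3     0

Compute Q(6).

-24

First differences 9, 3, -3; second difference -6 = 2a, so a = -3.
Expanding, the t-coefficient is −2ah = 6h; matching it to the data gives h = 3, and then k = 3.
So Q(t) = -3(t − 3)² + 3.
Q(6) = -3·3² + 3 = -24.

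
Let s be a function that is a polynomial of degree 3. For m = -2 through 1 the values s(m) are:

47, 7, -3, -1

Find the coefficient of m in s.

Write s(m) = am³ + bm² + cm + d; the 4 given values yield a linear system in the 4 coefficients.
Solving, s(m) = -3m³ + 6m² - m - 3.
The coefficient of m is -1.

-1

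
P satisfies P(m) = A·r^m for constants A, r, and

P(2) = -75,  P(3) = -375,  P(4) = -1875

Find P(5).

Consecutive ratio: -375/(-75) = 5, and -1875/(-375) = 5, so r = 5.
Then A·5^2 = -75 gives A = -3, and P(m) = -3·5^m.
P(5) = -3·5^5 = -9375.

-9375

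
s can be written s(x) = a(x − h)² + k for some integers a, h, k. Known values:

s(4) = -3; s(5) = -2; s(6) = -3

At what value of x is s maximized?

5

First differences 1, -1; second difference -2 = 2a, so a = -1.
Expanding, the x-coefficient is −2ah = 2h; matching it to the data gives h = 5, and then k = -2.
So s(x) = -1(x − 5)² − 2.
Hence h = 5.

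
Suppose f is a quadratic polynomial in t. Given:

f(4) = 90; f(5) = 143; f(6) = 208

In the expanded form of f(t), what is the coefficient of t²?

6

Write f(t) = at² + bt + c; the 3 given values yield a linear system in the 3 coefficients.
Solving, f(t) = 6t² - t - 2.
The coefficient of t² is 6.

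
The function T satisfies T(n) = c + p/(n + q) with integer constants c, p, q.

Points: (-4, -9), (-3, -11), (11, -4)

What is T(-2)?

(T(n) − c)(n + q) = p for each data point; the three points give a linear system in c and q, then p follows.
Solving: c = -5, q = 1, p = 12, so T(n) = -5 + 12/(n + 1).
Then T(-2) = -5 + 12/(-1) = -17.

-17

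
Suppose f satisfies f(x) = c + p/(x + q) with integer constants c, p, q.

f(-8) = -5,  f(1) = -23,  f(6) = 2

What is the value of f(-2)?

-8

(f(x) − c)(x + q) = p for each data point; the three points give a linear system in c and q, then p follows.
Solving: c = -3, q = -2, p = 20, so f(x) = -3 + 20/(x − 2).
Then f(-2) = -3 + 20/(-4) = -8.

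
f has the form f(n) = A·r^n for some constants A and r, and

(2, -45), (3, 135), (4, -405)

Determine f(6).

-3645

Consecutive ratio: 135/(-45) = -3, and -405/135 = -3, so r = -3.
Then A·(-3)^2 = -45 gives A = -5, and f(n) = -5·(-3)^n.
f(6) = -5·(-3)^6 = -3645.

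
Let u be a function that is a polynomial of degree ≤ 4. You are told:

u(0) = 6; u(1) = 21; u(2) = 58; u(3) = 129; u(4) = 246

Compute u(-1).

1

First differences: 15, 37, 71, 117. Second differences: 22, 34, 46. Third differences: 12, 12.
Level-3 differences are constant, so u has degree 3.
Fitting a degree-3 polynomial gives u(t) = 2t³ + 5t² + 8t + 6.
Then u(-1) = 1.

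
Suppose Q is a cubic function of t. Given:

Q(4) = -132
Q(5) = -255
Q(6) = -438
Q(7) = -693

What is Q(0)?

Write Q(t) = at³ + bt² + ct + d; the 4 given values yield a linear system in the 4 coefficients.
Solving, Q(t) = -2t³ - t.
The constant term is Q(0) = 0.

0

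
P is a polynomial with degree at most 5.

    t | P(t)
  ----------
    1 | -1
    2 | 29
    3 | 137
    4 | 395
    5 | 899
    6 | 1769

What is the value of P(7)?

3149

Write P(t) = at^5 + bt^4 + ct³ + dt² + et + p; the 6 given values yield a linear system in the 6 coefficients.
Solving, the leading coefficient vanishes, and P(t) = t^4 + 2t³ + 2t² - 5t - 1.
Then P(7) = 3149.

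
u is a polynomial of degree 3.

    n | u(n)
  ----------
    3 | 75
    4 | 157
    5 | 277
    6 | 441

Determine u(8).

925

Write u(n) = an³ + bn² + cn + d; the 4 given values yield a linear system in the 4 coefficients.
Solving, u(n) = n³ + 7n² - 4n - 3.
Then u(8) = 925.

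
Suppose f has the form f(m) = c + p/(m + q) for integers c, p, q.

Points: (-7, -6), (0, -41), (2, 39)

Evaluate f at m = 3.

(f(m) − c)(m + q) = p for each data point; the three points give a linear system in c and q, then p follows.
Solving: c = -1, q = -1, p = 40, so f(m) = -1 + 40/(m − 1).
Then f(3) = -1 + 40/2 = 19.

19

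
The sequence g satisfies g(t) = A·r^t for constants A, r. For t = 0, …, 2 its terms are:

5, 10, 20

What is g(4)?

Consecutive ratio: 10/5 = 2, and 20/10 = 2, so r = 2.
Then A·2^0 = 5 gives A = 5, and g(t) = 5·2^t.
g(4) = 5·2^4 = 80.

80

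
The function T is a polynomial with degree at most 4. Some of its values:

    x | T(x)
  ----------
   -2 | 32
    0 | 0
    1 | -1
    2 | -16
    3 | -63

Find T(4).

Write T(x) = ax^4 + bx³ + cx² + dx + e; the 5 given values yield a linear system in the 5 coefficients.
Solving, the leading coefficient vanishes, and T(x) = -3x³ + 2x².
Then T(4) = -160.

-160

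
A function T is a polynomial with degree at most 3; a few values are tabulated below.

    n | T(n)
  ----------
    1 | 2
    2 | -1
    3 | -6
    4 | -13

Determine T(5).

Write T(n) = an³ + bn² + cn + d; the 4 given values yield a linear system in the 4 coefficients.
Solving, the leading coefficient vanishes, and T(n) = -n² + 3.
Then T(5) = -22.

-22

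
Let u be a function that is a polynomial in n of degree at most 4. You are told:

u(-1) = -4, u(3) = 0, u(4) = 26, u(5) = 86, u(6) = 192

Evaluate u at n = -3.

-114

Write u(n) = an^4 + bn³ + cn² + dn + e; the 5 given values yield a linear system in the 5 coefficients.
Solving, the leading coefficient vanishes, and u(n) = 2n³ - 7n² + n + 6.
Then u(-3) = -114.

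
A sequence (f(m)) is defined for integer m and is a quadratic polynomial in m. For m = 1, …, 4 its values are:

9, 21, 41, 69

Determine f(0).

5

First differences: 12, 20, 28. Second differences: 8, 8.
Level-2 differences are constant, so f has degree 2.
Fitting a degree-2 polynomial gives f(m) = 4m² + 5.
Then f(0) = 5.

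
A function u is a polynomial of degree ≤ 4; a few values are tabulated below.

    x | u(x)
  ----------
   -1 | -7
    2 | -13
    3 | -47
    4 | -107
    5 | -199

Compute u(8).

-727

Write u(x) = ax^4 + bx³ + cx² + dx + e; the 5 given values yield a linear system in the 5 coefficients.
Solving, the leading coefficient vanishes, and u(x) = -x³ - 4x² + 5x + 1.
Then u(8) = -727.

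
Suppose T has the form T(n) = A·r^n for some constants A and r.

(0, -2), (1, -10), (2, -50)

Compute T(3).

Consecutive ratio: -10/(-2) = 5, and -50/(-10) = 5, so r = 5.
Then A·5^0 = -2 gives A = -2, and T(n) = -2·5^n.
T(3) = -2·5^3 = -250.

-250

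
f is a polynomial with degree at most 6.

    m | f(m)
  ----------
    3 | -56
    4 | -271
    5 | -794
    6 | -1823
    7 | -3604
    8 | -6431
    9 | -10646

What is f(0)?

First differences: -215, -523, -1029, -1781, -2827, -4215. Second differences: -308, -506, -752, -1046, -1388. Third differences: -198, -246, -294, -342. Fourth differences: -48, -48, -48.
Level-4 differences are constant, so f has degree 4.
Fitting a degree-4 polynomial gives f(m) = -2m^4 + 3m³ + 4m² - 4m + 1.
The constant term is f(0) = 1.

1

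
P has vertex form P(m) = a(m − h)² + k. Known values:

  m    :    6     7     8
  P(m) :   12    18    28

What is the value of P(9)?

First differences 6, 10; second difference 4 = 2a, so a = 2.
Expanding, the m-coefficient is −2ah = -4h; matching it to the data gives h = 5, and then k = 10.
So P(m) = 2(m − 5)² + 10.
P(9) = 2·4² + 10 = 42.

42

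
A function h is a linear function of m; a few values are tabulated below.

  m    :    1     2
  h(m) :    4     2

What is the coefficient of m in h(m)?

-2

Write h(m) = am + b; the 2 given values yield a linear system in the 2 coefficients.
Solving, h(m) = -2m + 6.
The coefficient of m is -2.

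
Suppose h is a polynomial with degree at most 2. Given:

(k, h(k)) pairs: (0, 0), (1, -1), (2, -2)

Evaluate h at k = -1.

First differences: -1, -1.
Level-1 differences are constant, so h has degree 1.
Fitting a degree-1 polynomial gives h(k) = -k.
Then h(-1) = 1.

1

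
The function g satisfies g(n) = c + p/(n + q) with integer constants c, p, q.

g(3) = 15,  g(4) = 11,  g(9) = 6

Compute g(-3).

(g(n) − c)(n + q) = p for each data point; the three points give a linear system in c and q, then p follows.
Solving: c = 3, q = -1, p = 24, so g(n) = 3 + 24/(n − 1).
Then g(-3) = 3 + 24/(-4) = -3.

-3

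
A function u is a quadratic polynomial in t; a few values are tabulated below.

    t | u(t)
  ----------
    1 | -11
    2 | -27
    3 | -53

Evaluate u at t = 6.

-191

Write u(t) = at² + bt + c; the 3 given values yield a linear system in the 3 coefficients.
Solving, u(t) = -5t² - t - 5.
Then u(6) = -191.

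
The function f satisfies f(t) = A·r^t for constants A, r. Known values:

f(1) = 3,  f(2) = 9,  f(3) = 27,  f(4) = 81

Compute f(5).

Consecutive ratio: 9/3 = 3, and 27/9 = 3, so r = 3.
Then A·3^1 = 3 gives A = 1, and f(t) = 1·3^t.
f(5) = 1·3^5 = 243.

243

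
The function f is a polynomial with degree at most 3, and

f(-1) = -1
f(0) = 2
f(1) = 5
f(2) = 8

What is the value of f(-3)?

Write f(t) = at³ + bt² + ct + d; the 4 given values yield a linear system in the 4 coefficients.
Solving, the top 2 coefficients vanish, and f(t) = 3t + 2.
Then f(-3) = -7.

-7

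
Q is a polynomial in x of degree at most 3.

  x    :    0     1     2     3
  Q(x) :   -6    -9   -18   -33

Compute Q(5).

First differences: -3, -9, -15. Second differences: -6, -6.
Level-2 differences are constant, so Q has degree 2.
Fitting a degree-2 polynomial gives Q(x) = -3x² - 6.
Then Q(5) = -81.

-81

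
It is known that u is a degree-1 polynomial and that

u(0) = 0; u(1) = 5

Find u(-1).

Write u(x) = ax + b; the 2 given values yield a linear system in the 2 coefficients.
Solving, u(x) = 5x.
Then u(-1) = -5.

-5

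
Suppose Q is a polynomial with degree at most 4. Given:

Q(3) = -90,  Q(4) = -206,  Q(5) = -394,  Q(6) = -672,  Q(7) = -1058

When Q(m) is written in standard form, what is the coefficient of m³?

First differences: -116, -188, -278, -386. Second differences: -72, -90, -108. Third differences: -18, -18.
Level-3 differences are constant, so Q has degree 3.
Fitting a degree-3 polynomial gives Q(m) = -3m³ - 5m + 6.
The coefficient of m³ is -3.

-3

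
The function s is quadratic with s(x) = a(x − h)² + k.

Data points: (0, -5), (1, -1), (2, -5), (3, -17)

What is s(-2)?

First differences 4, -4, -12; second difference -8 = 2a, so a = -4.
Expanding, the x-coefficient is −2ah = 8h; matching it to the data gives h = 1, and then k = -1.
So s(x) = -4(x − 1)² − 1.
s(-2) = -4·(-3)² − 1 = -37.

-37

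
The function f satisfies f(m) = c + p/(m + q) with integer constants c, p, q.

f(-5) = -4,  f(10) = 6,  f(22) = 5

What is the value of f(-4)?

(f(m) − c)(m + q) = p for each data point; the three points give a linear system in c and q, then p follows.
Solving: c = 4, q = 2, p = 24, so f(m) = 4 + 24/(m + 2).
Then f(-4) = 4 + 24/(-2) = -8.

-8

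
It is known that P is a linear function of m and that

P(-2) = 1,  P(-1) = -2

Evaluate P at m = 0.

Write P(m) = am + b; the 2 given values yield a linear system in the 2 coefficients.
Solving, P(m) = -3m - 5.
Then P(0) = -5.

-5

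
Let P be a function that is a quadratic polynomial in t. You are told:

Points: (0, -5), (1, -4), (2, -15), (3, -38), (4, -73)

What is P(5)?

-120

First differences: 1, -11, -23, -35. Second differences: -12, -12, -12.
Level-2 differences are constant, so P has degree 2.
Fitting a degree-2 polynomial gives P(t) = -6t² + 7t - 5.
Then P(5) = -120.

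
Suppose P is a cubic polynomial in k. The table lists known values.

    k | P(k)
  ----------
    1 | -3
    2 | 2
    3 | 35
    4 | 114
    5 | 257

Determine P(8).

1250

First differences: 5, 33, 79, 143. Second differences: 28, 46, 64. Third differences: 18, 18.
Level-3 differences are constant, so P has degree 3.
Fitting a degree-3 polynomial gives P(k) = 3k³ - 4k² - 4k + 2.
Then P(8) = 1250.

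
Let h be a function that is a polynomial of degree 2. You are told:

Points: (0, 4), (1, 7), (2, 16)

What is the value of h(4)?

52

Write h(k) = ak² + bk + c; the 3 given values yield a linear system in the 3 coefficients.
Solving, h(k) = 3k² + 4.
Then h(4) = 52.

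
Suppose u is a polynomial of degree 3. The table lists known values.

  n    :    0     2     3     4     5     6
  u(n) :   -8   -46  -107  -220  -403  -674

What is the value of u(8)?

Write u(n) = an³ + bn² + cn + d; the 6 given values yield a linear system in the 4 coefficients.
Solving, u(n) = -3n³ + n² - 9n - 8.
Then u(8) = -1552.

-1552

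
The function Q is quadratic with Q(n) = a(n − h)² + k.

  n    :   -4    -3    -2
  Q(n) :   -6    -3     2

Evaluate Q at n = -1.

First differences 3, 5; second difference 2 = 2a, so a = 1.
Expanding, the n-coefficient is −2ah = -2h; matching it to the data gives h = -5, and then k = -7.
So Q(n) = 1(n + 5)² − 7.
Q(-1) = 1·4² − 7 = 9.

9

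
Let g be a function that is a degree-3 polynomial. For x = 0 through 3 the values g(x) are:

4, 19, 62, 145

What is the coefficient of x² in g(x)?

8

Write g(x) = ax³ + bx² + cx + d; the 4 given values yield a linear system in the 4 coefficients.
Solving, g(x) = 2x³ + 8x² + 5x + 4.
The coefficient of x² is 8.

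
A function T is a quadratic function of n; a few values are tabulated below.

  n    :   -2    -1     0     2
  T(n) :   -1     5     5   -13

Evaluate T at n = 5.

Write T(n) = an² + bn + c; the 4 given values yield a linear system in the 3 coefficients.
Solving, T(n) = -3n² - 3n + 5.
Then T(5) = -85.

-85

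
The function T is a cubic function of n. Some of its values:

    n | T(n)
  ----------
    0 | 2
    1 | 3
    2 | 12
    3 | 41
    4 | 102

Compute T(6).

368

First differences: 1, 9, 29, 61. Second differences: 8, 20, 32. Third differences: 12, 12.
Level-3 differences are constant, so T has degree 3.
Fitting a degree-3 polynomial gives T(n) = 2n³ - 2n² + n + 2.
Then T(6) = 368.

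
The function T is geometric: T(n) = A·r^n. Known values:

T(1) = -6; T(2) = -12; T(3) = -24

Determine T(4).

-48

Consecutive ratio: -12/(-6) = 2, and -24/(-12) = 2, so r = 2.
Then A·2^1 = -6 gives A = -3, and T(n) = -3·2^n.
T(4) = -3·2^4 = -48.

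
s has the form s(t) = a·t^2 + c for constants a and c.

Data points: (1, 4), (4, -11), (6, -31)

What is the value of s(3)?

-4

From s(1) = 4 and s(4) = -11: 1a + c = 4 and 16a + c = -11.
Subtracting: 15a = -15, so a = -1; then c = 4 − (-1)·1 = 5.
So s(t) = -1t² + 5, and s(3) = -4.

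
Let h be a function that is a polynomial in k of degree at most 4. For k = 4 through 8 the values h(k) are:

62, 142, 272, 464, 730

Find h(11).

First differences: 80, 130, 192, 266. Second differences: 50, 62, 74. Third differences: 12, 12.
Level-3 differences are constant, so h has degree 3.
Fitting a degree-3 polynomial gives h(k) = 2k³ - 5k² + 3k + 2.
Then h(11) = 2092.

2092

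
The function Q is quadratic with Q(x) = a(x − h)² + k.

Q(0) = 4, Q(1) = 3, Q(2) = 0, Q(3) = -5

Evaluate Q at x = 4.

First differences -1, -3, -5; second difference -2 = 2a, so a = -1.
Expanding, the x-coefficient is −2ah = 2h; matching it to the data gives h = 0, and then k = 4.
So Q(x) = -1(x + 0)² + 4.
Q(4) = -1·4² + 4 = -12.

-12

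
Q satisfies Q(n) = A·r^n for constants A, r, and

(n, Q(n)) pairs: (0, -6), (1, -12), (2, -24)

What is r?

Consecutive ratio: -12/(-6) = 2, and -24/(-12) = 2, so r = 2.
Then A·2^0 = -6 gives A = -6, and Q(n) = -6·2^n.

2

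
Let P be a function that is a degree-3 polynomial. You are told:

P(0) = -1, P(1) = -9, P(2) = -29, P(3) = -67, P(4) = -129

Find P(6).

First differences: -8, -20, -38, -62. Second differences: -12, -18, -24. Third differences: -6, -6.
Level-3 differences are constant, so P has degree 3.
Fitting a degree-3 polynomial gives P(x) = -x³ - 3x² - 4x - 1.
Then P(6) = -349.

-349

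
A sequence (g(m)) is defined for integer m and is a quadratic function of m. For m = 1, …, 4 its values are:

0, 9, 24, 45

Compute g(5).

First differences: 9, 15, 21. Second differences: 6, 6.
Level-2 differences are constant, so g has degree 2.
Fitting a degree-2 polynomial gives g(m) = 3m² - 3.
Then g(5) = 72.

72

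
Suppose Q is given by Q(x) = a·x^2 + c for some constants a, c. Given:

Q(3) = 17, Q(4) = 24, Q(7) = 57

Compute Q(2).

12

From Q(3) = 17 and Q(4) = 24: 9a + c = 17 and 16a + c = 24.
Subtracting: 7a = 7, so a = 1; then c = 17 − 1·9 = 8.
So Q(x) = 1x² + 8, and Q(2) = 12.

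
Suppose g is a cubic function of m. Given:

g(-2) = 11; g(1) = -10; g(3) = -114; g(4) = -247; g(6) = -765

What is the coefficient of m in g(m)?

Write g(m) = am³ + bm² + cm + d; the 5 given values yield a linear system in the 4 coefficients.
Solving, g(m) = -3m³ - 3m² - m - 3.
The coefficient of m is -1.

-1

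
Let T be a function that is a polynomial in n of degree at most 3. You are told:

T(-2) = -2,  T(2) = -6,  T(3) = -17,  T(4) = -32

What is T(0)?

Write T(n) = an³ + bn² + cn + d; the 4 given values yield a linear system in the 4 coefficients.
Solving, the leading coefficient vanishes, and T(n) = -2n² - n + 4.
The constant term is T(0) = 4.

4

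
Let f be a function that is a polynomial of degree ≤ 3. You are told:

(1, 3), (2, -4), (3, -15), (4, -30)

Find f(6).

-72

First differences: -7, -11, -15. Second differences: -4, -4.
Level-2 differences are constant, so f has degree 2.
Fitting a degree-2 polynomial gives f(n) = -2n² - n + 6.
Then f(6) = -72.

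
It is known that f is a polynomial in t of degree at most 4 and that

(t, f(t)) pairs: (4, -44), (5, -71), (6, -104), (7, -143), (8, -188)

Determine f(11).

First differences: -27, -33, -39, -45. Second differences: -6, -6, -6.
Level-2 differences are constant, so f has degree 2.
Fitting a degree-2 polynomial gives f(t) = -3t² + 4.
Then f(11) = -359.

-359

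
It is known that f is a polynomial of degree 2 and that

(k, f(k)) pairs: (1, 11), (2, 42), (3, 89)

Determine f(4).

Write f(k) = ak² + bk + c; the 3 given values yield a linear system in the 3 coefficients.
Solving, f(k) = 8k² + 7k - 4.
Then f(4) = 152.

152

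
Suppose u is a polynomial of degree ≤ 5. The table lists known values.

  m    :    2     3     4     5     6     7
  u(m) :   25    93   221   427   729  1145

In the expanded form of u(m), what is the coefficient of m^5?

First differences: 68, 128, 206, 302, 416. Second differences: 60, 78, 96, 114. Third differences: 18, 18, 18.
Level-3 differences are constant, so u has degree 3.
Fitting a degree-3 polynomial gives u(m) = 3m³ + 3m² - 4m - 3.
The coefficient of m^5 is 0.

0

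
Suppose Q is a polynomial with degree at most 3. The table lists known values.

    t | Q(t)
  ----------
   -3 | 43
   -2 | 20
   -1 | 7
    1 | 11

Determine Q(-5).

119

Write Q(t) = at³ + bt² + ct + d; the 4 given values yield a linear system in the 4 coefficients.
Solving, the leading coefficient vanishes, and Q(t) = 5t² + 2t + 4.
Then Q(-5) = 119.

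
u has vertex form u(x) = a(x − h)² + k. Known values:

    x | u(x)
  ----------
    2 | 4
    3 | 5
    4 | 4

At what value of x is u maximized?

First differences 1, -1; second difference -2 = 2a, so a = -1.
Expanding, the x-coefficient is −2ah = 2h; matching it to the data gives h = 3, and then k = 5.
So u(x) = -1(x − 3)² + 5.
Hence h = 3.

3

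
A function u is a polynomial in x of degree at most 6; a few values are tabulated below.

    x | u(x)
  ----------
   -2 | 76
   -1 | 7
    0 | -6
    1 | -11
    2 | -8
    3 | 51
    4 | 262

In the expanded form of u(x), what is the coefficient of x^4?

2

Write u(x) = ax^6 + bx^5 + cx^4 + dx³ + ex² + px + q; the 7 given values yield a linear system in the 7 coefficients.
Solving, the top 2 coefficients vanish, and u(x) = 2x^4 - 4x³ + 2x² - 5x - 6.
The coefficient of x^4 is 2.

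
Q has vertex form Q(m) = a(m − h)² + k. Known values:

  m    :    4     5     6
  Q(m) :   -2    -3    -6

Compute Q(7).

-11

First differences -1, -3; second difference -2 = 2a, so a = -1.
Expanding, the m-coefficient is −2ah = 2h; matching it to the data gives h = 4, and then k = -2.
So Q(m) = -1(m − 4)² − 2.
Q(7) = -1·3² − 2 = -11.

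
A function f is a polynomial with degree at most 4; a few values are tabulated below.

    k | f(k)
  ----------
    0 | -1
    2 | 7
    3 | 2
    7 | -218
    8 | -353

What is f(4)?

-17

Write f(k) = ak^4 + bk³ + ck² + dk + e; the 5 given values yield a linear system in the 5 coefficients.
Solving, the leading coefficient vanishes, and f(k) = -k³ + 2k² + 4k - 1.
Then f(4) = -17.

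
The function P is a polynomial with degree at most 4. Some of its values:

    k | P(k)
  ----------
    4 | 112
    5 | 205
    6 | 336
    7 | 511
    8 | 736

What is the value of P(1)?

1

First differences: 93, 131, 175, 225. Second differences: 38, 44, 50. Third differences: 6, 6.
Level-3 differences are constant, so P has degree 3.
Fitting a degree-3 polynomial gives P(k) = k³ + 4k² - 4k.
Then P(1) = 1.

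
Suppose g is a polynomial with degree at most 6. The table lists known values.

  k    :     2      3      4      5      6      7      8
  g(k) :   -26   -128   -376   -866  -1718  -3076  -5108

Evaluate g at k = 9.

-8006

First differences: -102, -248, -490, -852, -1358, -2032. Second differences: -146, -242, -362, -506, -674. Third differences: -96, -120, -144, -168. Fourth differences: -24, -24, -24.
Level-4 differences are constant, so g has degree 4.
Fitting a degree-4 polynomial gives g(k) = -k^4 - 2k³ + k + 4.
Then g(9) = -8006.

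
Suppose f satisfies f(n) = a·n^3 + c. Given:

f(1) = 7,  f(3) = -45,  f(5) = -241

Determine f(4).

From f(1) = 7 and f(3) = -45: 1a + c = 7 and 27a + c = -45.
Subtracting: 26a = -52, so a = -2; then c = 7 − (-2)·1 = 9.
So f(n) = -2n³ + 9, and f(4) = -119.

-119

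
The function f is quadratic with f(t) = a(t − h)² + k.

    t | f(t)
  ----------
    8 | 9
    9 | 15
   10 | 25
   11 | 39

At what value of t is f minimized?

7

First differences 6, 10, 14; second difference 4 = 2a, so a = 2.
Expanding, the t-coefficient is −2ah = -4h; matching it to the data gives h = 7, and then k = 7.
So f(t) = 2(t − 7)² + 7.
Hence h = 7.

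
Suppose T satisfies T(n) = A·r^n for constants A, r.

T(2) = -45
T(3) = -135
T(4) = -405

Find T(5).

-1215

Consecutive ratio: -135/(-45) = 3, and -405/(-135) = 3, so r = 3.
Then A·3^2 = -45 gives A = -5, and T(n) = -5·3^n.
T(5) = -5·3^5 = -1215.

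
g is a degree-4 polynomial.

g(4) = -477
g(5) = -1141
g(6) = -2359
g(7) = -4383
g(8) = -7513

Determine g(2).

-43

Write g(k) = ak^4 + bk³ + ck² + dk + e; the 5 given values yield a linear system in the 5 coefficients.
Solving, g(k) = -2k^4 + 2k³ - 5k² - 3k - 1.
Then g(2) = -43.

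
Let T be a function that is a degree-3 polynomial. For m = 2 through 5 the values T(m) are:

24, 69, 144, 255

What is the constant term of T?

0

Write T(m) = am³ + bm² + cm + d; the 4 given values yield a linear system in the 4 coefficients.
Solving, T(m) = m³ + 6m² - 4m.
The constant term is T(0) = 0.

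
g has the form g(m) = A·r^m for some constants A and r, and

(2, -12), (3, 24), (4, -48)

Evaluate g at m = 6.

Consecutive ratio: 24/(-12) = -2, and -48/24 = -2, so r = -2.
Then A·(-2)^2 = -12 gives A = -3, and g(m) = -3·(-2)^m.
g(6) = -3·(-2)^6 = -192.

-192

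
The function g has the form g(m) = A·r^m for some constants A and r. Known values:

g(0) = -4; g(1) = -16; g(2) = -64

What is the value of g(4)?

-1024

Consecutive ratio: -16/(-4) = 4, and -64/(-16) = 4, so r = 4.
Then A·4^0 = -4 gives A = -4, and g(m) = -4·4^m.
g(4) = -4·4^4 = -1024.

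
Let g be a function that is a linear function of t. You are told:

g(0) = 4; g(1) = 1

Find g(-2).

Write g(t) = at + b; the 2 given values yield a linear system in the 2 coefficients.
Solving, g(t) = -3t + 4.
Then g(-2) = 10.

10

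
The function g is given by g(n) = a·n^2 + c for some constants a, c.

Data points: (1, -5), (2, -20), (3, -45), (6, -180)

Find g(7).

-245

From g(1) = -5 and g(2) = -20: 1a + c = -5 and 4a + c = -20.
Subtracting: 3a = -15, so a = -5; then c = -5 − (-5)·1 = 0.
So g(n) = -5n² + 0, and g(7) = -245.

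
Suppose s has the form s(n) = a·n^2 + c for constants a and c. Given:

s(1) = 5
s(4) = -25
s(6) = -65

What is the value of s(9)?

-155

From s(1) = 5 and s(4) = -25: 1a + c = 5 and 16a + c = -25.
Subtracting: 15a = -30, so a = -2; then c = 5 − (-2)·1 = 7.
So s(n) = -2n² + 7, and s(9) = -155.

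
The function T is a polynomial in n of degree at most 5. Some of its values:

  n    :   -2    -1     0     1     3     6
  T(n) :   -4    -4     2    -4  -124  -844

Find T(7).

-1300

Write T(n) = an^5 + bn^4 + cn³ + dn² + en + p; the 6 given values yield a linear system in the 6 coefficients.
Solving, the top 2 coefficients vanish, and T(n) = -3n³ - 6n² + 3n + 2.
Then T(7) = -1300.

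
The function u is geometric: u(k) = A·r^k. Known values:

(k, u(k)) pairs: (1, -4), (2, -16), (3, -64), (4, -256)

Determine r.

4

Consecutive ratio: -16/(-4) = 4, and -64/(-16) = 4, so r = 4.
Then A·4^1 = -4 gives A = -1, and u(k) = -1·4^k.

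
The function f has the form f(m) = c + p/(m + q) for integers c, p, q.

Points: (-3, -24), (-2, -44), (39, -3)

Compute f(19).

(f(m) − c)(m + q) = p for each data point; the three points give a linear system in c and q, then p follows.
Solving: c = -4, q = 1, p = 40, so f(m) = -4 + 40/(m + 1).
Then f(19) = -4 + 40/20 = -2.

-2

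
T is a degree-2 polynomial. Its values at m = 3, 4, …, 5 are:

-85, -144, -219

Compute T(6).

Write T(m) = am² + bm + c; the 3 given values yield a linear system in the 3 coefficients.
Solving, T(m) = -8m² - 3m - 4.
Then T(6) = -310.

-310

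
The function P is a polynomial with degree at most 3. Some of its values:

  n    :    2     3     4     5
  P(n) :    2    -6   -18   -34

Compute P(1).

6

First differences: -8, -12, -16. Second differences: -4, -4.
Level-2 differences are constant, so P has degree 2.
Fitting a degree-2 polynomial gives P(n) = -2n² + 2n + 6.
Then P(1) = 6.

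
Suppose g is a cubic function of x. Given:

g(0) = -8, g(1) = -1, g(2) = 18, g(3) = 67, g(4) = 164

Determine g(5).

Write g(x) = ax³ + bx² + cx + d; the 5 given values yield a linear system in the 4 coefficients.
Solving, g(x) = 3x³ - 3x² + 7x - 8.
Then g(5) = 327.

327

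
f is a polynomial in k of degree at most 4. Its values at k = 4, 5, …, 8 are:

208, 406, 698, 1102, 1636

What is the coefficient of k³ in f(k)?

Write f(k) = ak^4 + bk³ + ck² + dk + e; the 5 given values yield a linear system in the 5 coefficients.
Solving, the leading coefficient vanishes, and f(k) = 3k³ + 2k² - 3k - 4.
The coefficient of k³ is 3.

3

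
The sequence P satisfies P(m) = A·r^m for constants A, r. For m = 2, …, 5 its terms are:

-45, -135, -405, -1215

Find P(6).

-3645

Consecutive ratio: -135/(-45) = 3, and -405/(-135) = 3, so r = 3.
Then A·3^2 = -45 gives A = -5, and P(m) = -5·3^m.
P(6) = -5·3^6 = -3645.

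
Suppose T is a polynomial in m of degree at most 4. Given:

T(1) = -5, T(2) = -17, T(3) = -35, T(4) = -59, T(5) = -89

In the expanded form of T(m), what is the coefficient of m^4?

Write T(m) = am^4 + bm³ + cm² + dm + e; the 5 given values yield a linear system in the 5 coefficients.
Solving, the top 2 coefficients vanish, and T(m) = -3m² - 3m + 1.
The coefficient of m^4 is 0.

0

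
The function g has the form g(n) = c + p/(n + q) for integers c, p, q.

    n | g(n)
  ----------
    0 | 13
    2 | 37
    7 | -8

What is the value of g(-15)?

3

(g(n) − c)(n + q) = p for each data point; the three points give a linear system in c and q, then p follows.
Solving: c = 1, q = -3, p = -36, so g(n) = 1 − 36/(n − 3).
Then g(-15) = 1 − 36/(-18) = 3.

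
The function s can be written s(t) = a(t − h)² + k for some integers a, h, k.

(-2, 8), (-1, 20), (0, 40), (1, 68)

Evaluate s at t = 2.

104

First differences 12, 20, 28; second difference 8 = 2a, so a = 4.
Expanding, the t-coefficient is −2ah = -8h; matching it to the data gives h = -3, and then k = 4.
So s(t) = 4(t + 3)² + 4.
s(2) = 4·5² + 4 = 104.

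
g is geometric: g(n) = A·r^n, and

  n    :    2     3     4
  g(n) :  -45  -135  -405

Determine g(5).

Consecutive ratio: -135/(-45) = 3, and -405/(-135) = 3, so r = 3.
Then A·3^2 = -45 gives A = -5, and g(n) = -5·3^n.
g(5) = -5·3^5 = -1215.

-1215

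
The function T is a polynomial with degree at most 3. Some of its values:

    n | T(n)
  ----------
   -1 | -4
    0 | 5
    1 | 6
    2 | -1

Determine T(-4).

-79

First differences: 9, 1, -7. Second differences: -8, -8.
Level-2 differences are constant, so T has degree 2.
Fitting a degree-2 polynomial gives T(n) = -4n² + 5n + 5.
Then T(-4) = -79.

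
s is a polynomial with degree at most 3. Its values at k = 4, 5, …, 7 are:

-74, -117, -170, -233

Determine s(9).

Write s(k) = ak³ + bk² + ck + d; the 4 given values yield a linear system in the 4 coefficients.
Solving, the leading coefficient vanishes, and s(k) = -5k² + 2k - 2.
Then s(9) = -389.

-389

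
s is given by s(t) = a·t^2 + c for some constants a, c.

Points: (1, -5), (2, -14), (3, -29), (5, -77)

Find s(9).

-245

From s(1) = -5 and s(2) = -14: 1a + c = -5 and 4a + c = -14.
Subtracting: 3a = -9, so a = -3; then c = -5 − (-3)·1 = -2.
So s(t) = -3t² − 2, and s(9) = -245.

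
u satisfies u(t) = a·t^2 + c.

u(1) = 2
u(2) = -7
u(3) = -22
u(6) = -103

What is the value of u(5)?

From u(1) = 2 and u(2) = -7: 1a + c = 2 and 4a + c = -7.
Subtracting: 3a = -9, so a = -3; then c = 2 − (-3)·1 = 5.
So u(t) = -3t² + 5, and u(5) = -70.

-70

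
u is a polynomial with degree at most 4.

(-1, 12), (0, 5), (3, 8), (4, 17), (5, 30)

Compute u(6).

47

Write u(m) = am^4 + bm³ + cm² + dm + e; the 5 given values yield a linear system in the 5 coefficients.
Solving, the top 2 coefficients vanish, and u(m) = 2m² - 5m + 5.
Then u(6) = 47.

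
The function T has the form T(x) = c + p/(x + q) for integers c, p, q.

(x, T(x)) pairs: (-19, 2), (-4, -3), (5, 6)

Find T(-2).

(T(x) − c)(x + q) = p for each data point; the three points give a linear system in c and q, then p follows.
Solving: c = 3, q = 1, p = 18, so T(x) = 3 + 18/(x + 1).
Then T(-2) = 3 + 18/(-1) = -15.

-15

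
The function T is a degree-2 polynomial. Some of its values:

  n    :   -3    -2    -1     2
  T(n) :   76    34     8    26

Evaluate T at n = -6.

Write T(n) = an² + bn + c; the 4 given values yield a linear system in the 3 coefficients.
Solving, T(n) = 8n² - 2n - 2.
Then T(-6) = 298.

298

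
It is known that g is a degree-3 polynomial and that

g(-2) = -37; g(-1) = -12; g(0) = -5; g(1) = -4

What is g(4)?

Write g(x) = ax³ + bx² + cx + d; the 4 given values yield a linear system in the 4 coefficients.
Solving, g(x) = 2x³ - 3x² + 2x - 5.
Then g(4) = 83.

83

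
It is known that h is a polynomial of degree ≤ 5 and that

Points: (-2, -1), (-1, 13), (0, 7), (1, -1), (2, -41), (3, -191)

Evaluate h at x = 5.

-1373

Write h(x) = ax^5 + bx^4 + cx³ + dx² + ex + p; the 6 given values yield a linear system in the 6 coefficients.
Solving, the leading coefficient vanishes, and h(x) = -2x^4 - x³ + x² - 6x + 7.
Then h(5) = -1373.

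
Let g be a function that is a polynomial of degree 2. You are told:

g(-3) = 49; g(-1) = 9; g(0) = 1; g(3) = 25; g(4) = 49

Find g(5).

Write g(x) = ax² + bx + c; the 5 given values yield a linear system in the 3 coefficients.
Solving, g(x) = 4x² - 4x + 1.
Then g(5) = 81.

81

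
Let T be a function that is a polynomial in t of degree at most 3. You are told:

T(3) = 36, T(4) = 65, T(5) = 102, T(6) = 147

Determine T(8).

First differences: 29, 37, 45. Second differences: 8, 8.
Level-2 differences are constant, so T has degree 2.
Fitting a degree-2 polynomial gives T(t) = 4t² + t - 3.
Then T(8) = 261.

261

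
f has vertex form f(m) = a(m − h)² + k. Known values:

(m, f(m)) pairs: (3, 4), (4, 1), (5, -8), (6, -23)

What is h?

3

First differences -3, -9, -15; second difference -6 = 2a, so a = -3.
Expanding, the m-coefficient is −2ah = 6h; matching it to the data gives h = 3, and then k = 4.
So f(m) = -3(m − 3)² + 4.
Hence h = 3.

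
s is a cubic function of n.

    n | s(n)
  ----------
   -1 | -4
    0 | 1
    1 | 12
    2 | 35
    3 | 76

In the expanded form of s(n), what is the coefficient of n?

First differences: 5, 11, 23, 41. Second differences: 6, 12, 18. Third differences: 6, 6.
Level-3 differences are constant, so s has degree 3.
Fitting a degree-3 polynomial gives s(n) = n³ + 3n² + 7n + 1.
The coefficient of n is 7.

7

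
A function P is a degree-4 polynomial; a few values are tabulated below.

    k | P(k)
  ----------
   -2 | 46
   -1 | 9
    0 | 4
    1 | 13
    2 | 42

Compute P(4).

304

Write P(k) = ak^4 + bk³ + ck² + dk + e; the 5 given values yield a linear system in the 5 coefficients.
Solving, P(k) = k^4 - k³ + 6k² + 3k + 4.
Then P(4) = 304.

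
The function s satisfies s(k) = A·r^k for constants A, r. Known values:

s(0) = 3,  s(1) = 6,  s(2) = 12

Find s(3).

24

Consecutive ratio: 6/3 = 2, and 12/6 = 2, so r = 2.
Then A·2^0 = 3 gives A = 3, and s(k) = 3·2^k.
s(3) = 3·2^3 = 24.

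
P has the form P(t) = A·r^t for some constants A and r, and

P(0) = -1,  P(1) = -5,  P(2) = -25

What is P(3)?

Consecutive ratio: -5/(-1) = 5, and -25/(-5) = 5, so r = 5.
Then A·5^0 = -1 gives A = -1, and P(t) = -1·5^t.
P(3) = -1·5^3 = -125.

-125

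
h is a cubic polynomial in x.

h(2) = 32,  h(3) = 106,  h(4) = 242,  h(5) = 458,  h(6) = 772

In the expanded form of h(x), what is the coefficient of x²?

4

First differences: 74, 136, 216, 314. Second differences: 62, 80, 98. Third differences: 18, 18.
Level-3 differences are constant, so h has degree 3.
Fitting a degree-3 polynomial gives h(x) = 3x³ + 4x² - 3x - 2.
The coefficient of x² is 4.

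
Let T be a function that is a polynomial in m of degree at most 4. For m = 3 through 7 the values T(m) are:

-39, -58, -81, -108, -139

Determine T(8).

Write T(m) = am^4 + bm³ + cm² + dm + e; the 5 given values yield a linear system in the 5 coefficients.
Solving, the top 2 coefficients vanish, and T(m) = -2m² - 5m - 6.
Then T(8) = -174.

-174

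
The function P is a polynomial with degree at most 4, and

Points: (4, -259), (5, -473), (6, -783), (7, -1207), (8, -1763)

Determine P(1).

-13

First differences: -214, -310, -424, -556. Second differences: -96, -114, -132. Third differences: -18, -18.
Level-3 differences are constant, so P has degree 3.
Fitting a degree-3 polynomial gives P(m) = -3m³ - 3m² - 4m - 3.
Then P(1) = -13.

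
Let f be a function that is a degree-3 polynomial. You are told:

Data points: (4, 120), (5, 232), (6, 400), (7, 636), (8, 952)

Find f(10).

First differences: 112, 168, 236, 316. Second differences: 56, 68, 80. Third differences: 12, 12.
Level-3 differences are constant, so f has degree 3.
Fitting a degree-3 polynomial gives f(t) = 2t³ - 2t² + 8t - 8.
Then f(10) = 1872.

1872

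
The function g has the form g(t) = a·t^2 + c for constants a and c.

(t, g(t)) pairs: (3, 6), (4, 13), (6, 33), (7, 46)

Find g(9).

From g(3) = 6 and g(4) = 13: 9a + c = 6 and 16a + c = 13.
Subtracting: 7a = 7, so a = 1; then c = 6 − 1·9 = -3.
So g(t) = 1t² − 3, and g(9) = 78.

78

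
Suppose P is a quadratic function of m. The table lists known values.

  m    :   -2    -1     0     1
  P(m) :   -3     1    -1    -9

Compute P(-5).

-51

Write P(m) = am² + bm + c; the 4 given values yield a linear system in the 3 coefficients.
Solving, P(m) = -3m² - 5m - 1.
Then P(-5) = -51.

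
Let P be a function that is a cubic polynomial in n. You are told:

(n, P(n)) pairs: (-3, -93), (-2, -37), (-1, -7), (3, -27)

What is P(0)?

3

Write P(n) = an³ + bn² + cn + d; the 4 given values yield a linear system in the 4 coefficients.
Solving, P(n) = n³ - 7n² + 2n + 3.
Then P(0) = 3.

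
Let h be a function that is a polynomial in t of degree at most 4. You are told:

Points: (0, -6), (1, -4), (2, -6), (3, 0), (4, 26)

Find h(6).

186

First differences: 2, -2, 6, 26. Second differences: -4, 8, 20. Third differences: 12, 12.
Level-3 differences are constant, so h has degree 3.
Fitting a degree-3 polynomial gives h(t) = 2t³ - 8t² + 8t - 6.
Then h(6) = 186.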